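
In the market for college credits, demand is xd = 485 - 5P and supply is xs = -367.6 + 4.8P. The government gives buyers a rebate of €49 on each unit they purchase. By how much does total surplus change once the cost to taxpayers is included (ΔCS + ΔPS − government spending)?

Pre-subsidy: 485 - 5P = -367.6 + 4.8P gives P* = 87, x* = 50.
With the rebate, buyers effectively pay Pb = Ps − 49, where Ps is the price sellers receive.
Demand in terms of Ps becomes xd = 485 − 5(Ps − 49) = 730 - 5Ps. Setting this equal to supply: 730 - 5Ps = -367.6 + 4.8Ps, so Ps = 112.
Buyers pay Pb = 112 − 49 = 63; x' = -367.6 + 4.8·112 = 170.
ΔCS = ½(50 + 170)(87 − 63) = 2640; ΔPS = ½(50 + 170)(112 − 87) = 2750.
Government spending = 49 × 170 = 8330.
Net change = 2640 + 2750 − 8330 = -2940. The loss equals the DWL triangle ½·49·120.

Net change in total surplus = -€2940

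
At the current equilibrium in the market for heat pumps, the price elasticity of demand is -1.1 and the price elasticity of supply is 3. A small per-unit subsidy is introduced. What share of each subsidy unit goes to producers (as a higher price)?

Producer share = 11/41

For a small subsidy around the equilibrium, the benefit split depends on the relative slopes, which at a point are proportional to the elasticities.
Buyer share = εs/(εs + |εd|) = 3/(3 + 1.1) = 30/41; seller share = |εd|/(εs + |εd|) = 11/41.
So producers capture 11/41 of the subsidy.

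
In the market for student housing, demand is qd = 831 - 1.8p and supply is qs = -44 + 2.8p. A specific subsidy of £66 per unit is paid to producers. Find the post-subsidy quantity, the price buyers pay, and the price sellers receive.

q' = 64506/115; buyers pay 3451/23; sellers receive 4969/23

Pre-subsidy: 831 - 1.8p = -44 + 2.8p gives p* = 4375/23, q* = 11238/23.
With the subsidy, sellers receive ps = pb + 66 for each unit, where pb is the price buyers pay.
Supply in terms of pb becomes qs = -44 + 2.8(pb + 66) = 140.8 + 2.8pb. Setting this equal to demand: 831 - 1.8pb = 140.8 + 2.8pb, so pb = 3451/23.
Sellers receive ps = 3451/23 + 66 = 4969/23; q' = 831 − 1.8·(3451/23) = 64506/115.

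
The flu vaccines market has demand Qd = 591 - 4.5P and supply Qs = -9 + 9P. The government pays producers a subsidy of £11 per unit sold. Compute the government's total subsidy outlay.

Government cost = £4664

Pre-subsidy: 591 - 4.5P = -9 + 9P gives P* = 400/9, Q* = 391.
With the subsidy, sellers receive Ps = Pb + 11 for each unit, where Pb is the price buyers pay.
Supply in terms of Pb becomes Qs = -9 + 9(Pb + 11) = 90 + 9Pb. Setting this equal to demand: 591 - 4.5Pb = 90 + 9Pb, so Pb = 334/9.
Sellers receive Ps = 334/9 + 11 = 433/9; Q' = 591 − 4.5·(334/9) = 424.
Government outlay = subsidy × quantity = 11 × 424 = 4664.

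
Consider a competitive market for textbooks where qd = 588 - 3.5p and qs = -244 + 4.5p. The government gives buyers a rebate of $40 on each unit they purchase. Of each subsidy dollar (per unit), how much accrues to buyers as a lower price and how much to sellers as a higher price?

Buyers gain $22.5 per unit; sellers gain $17.5 per unit

Pre-subsidy: 588 - 3.5p = -244 + 4.5p gives p* = 104, q* = 224.
With the rebate, buyers effectively pay pb = ps − 40, where ps is the price sellers receive.
Demand in terms of ps becomes qd = 588 − 3.5(ps − 40) = 728 - 3.5ps. Setting this equal to supply: 728 - 3.5ps = -244 + 4.5ps, so ps = 121.5.
Buyers pay pb = 121.5 − 40 = 81.5; q' = -244 + 4.5·121.5 = 302.75.
Buyers' price falls by p* − pb = 104 − 81.5 = 22.5; sellers' price rises by ps − p* = 121.5 − 104 = 17.5.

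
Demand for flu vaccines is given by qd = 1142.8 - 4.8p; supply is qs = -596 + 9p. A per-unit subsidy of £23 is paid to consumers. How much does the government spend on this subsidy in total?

Pre-subsidy: 1142.8 - 4.8p = -596 + 9p gives p* = 126, q* = 538.
With the rebate, buyers effectively pay pb = ps − 23, where ps is the price sellers receive.
Demand in terms of ps becomes qd = 1142.8 − 4.8(ps − 23) = 1253.2 - 4.8ps. Setting this equal to supply: 1253.2 - 4.8ps = -596 + 9ps, so ps = 134.
Buyers pay pb = 134 − 23 = 111; q' = -596 + 9·134 = 610.
Government outlay = subsidy × quantity = 23 × 610 = 14030.

Government cost = £14030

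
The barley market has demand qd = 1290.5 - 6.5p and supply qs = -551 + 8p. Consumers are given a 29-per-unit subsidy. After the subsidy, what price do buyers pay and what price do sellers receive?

Pre-subsidy: 1290.5 - 6.5p = -551 + 8p gives p* = 127, q* = 465.
With the rebate, buyers effectively pay pb = ps − 29, where ps is the price sellers receive.
Demand in terms of ps becomes qd = 1290.5 − 6.5(ps − 29) = 1479 - 6.5ps. Setting this equal to supply: 1479 - 6.5ps = -551 + 8ps, so ps = 140.
Buyers pay pb = 140 − 29 = 111; q' = -551 + 8·140 = 569.

Buyers pay 111; sellers receive 140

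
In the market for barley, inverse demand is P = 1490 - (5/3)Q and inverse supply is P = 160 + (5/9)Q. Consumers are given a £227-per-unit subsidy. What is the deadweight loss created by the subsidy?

Deadweight loss = £11594.025

Pre-subsidy: 1490 - (5/3)Q = 160 + (5/9)Q gives Q* = 598.5 and P* = 492.5.
With the rebate, buyers effectively pay Pb = Ps − 227, where Ps is the price sellers receive.
On the curves, Pb = 1490 - (5/3)Q and Ps = 160 + (5/9)Q; the wedge Ps − Pb = 227 gives 160 + (5/9)Q − (1490 - (5/3)Q) = 227, so Q' = 700.65.
Then Pb = 1490 − (5/3)·700.65 = 322.25 and Ps = 160 + (5/9)·700.65 = 549.25.
The subsidy expands output by 700.65 − 598.5 = 102.15 past the efficient level; on those units the gap between marginal cost and willingness to pay runs from 0 up to 227.
DWL = ½ × 227 × 102.15 = 11594.025.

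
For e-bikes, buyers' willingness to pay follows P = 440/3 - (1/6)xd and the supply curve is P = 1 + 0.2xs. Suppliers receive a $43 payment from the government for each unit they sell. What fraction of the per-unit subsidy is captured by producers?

Producer share = 6/11

Pre-subsidy: 440/3 - (1/6)x = 1 + 0.2x gives x* = 4370/11 and P* = 885/11.
With the subsidy, sellers receive Ps = Pb + 43 for each unit, where Pb is the price buyers pay.
On the curves, Pb = 440/3 - (1/6)x and Ps = 1 + 0.2x; the wedge Ps − Pb = 43 gives 1 + 0.2x − (440/3 - (1/6)x) = 43, so x' = 5660/11.
Then Pb = 440/3 − (1/6)·(5660/11) = 670/11 and Ps = 1 + 0.2·(5660/11) = 1143/11.
Buyers' price falls by P* − Pb = 885/11 − 670/11 = 215/11; sellers' price rises by Ps − P* = 1143/11 − 885/11 = 258/11.
So producers capture (258/11)/43 = 6/11 of each unit of subsidy.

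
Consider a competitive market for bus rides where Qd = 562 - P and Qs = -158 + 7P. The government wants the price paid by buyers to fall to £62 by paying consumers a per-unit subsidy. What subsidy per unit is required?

At a buyer price of 62, quantity demanded is 562 − 1·62 = 500.
Sellers supply 500 only when they receive Ps with -158 + 7·Ps = 500, i.e. Ps = 94.
s = Ps − Pb = 94 − 62 = 32.

Required subsidy s = £32 per unit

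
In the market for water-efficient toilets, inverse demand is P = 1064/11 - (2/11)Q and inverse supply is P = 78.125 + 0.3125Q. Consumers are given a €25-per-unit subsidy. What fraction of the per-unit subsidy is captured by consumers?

Pre-subsidy: 1064/11 - (2/11)Q = 78.125 + 0.3125Q gives Q* = 3274/87 and P* = 7820/87.
With the rebate, buyers effectively pay Pb = Ps − 25, where Ps is the price sellers receive.
On the curves, Pb = 1064/11 - (2/11)Q and Ps = 78.125 + 0.3125Q; the wedge Ps − Pb = 25 gives 78.125 + 0.3125Q − (1064/11 - (2/11)Q) = 25, so Q' = 2558/29.
Then Pb = 1064/11 − (2/11)·(2558/29) = 2340/29 and Ps = 78.125 + 0.3125·(2558/29) = 3065/29.
Buyers' price falls by P* − Pb = 7820/87 − 2340/29 = 800/87; sellers' price rises by Ps − P* = 3065/29 − 7820/87 = 1375/87.
So consumers capture (800/87)/25 = 32/87 of each unit of subsidy.

Consumer share = 32/87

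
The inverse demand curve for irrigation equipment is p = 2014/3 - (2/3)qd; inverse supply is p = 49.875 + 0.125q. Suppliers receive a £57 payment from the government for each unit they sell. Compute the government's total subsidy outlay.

Pre-subsidy: 2014/3 - (2/3)q = 49.875 + 0.125q gives q* = 785 and p* = 148.
With the subsidy, sellers receive ps = pb + 57 for each unit, where pb is the price buyers pay.
On the curves, pb = 2014/3 - (2/3)q and ps = 49.875 + 0.125q; the wedge ps − pb = 57 gives 49.875 + 0.125q − (2014/3 - (2/3)q) = 57, so q' = 857.
Then pb = 2014/3 − (2/3)·857 = 100 and ps = 49.875 + 0.125·857 = 157.
Government outlay = subsidy × quantity = 57 × 857 = 48849.

Government cost = £48849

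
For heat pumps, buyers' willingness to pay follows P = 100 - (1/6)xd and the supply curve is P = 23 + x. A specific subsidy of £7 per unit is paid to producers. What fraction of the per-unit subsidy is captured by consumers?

Consumer share = 1/7

Pre-subsidy: 100 - (1/6)x = 23 + x gives x* = 66 and P* = 89.
With the subsidy, sellers receive Ps = Pb + 7 for each unit, where Pb is the price buyers pay.
On the curves, Pb = 100 - (1/6)x and Ps = 23 + x; the wedge Ps − Pb = 7 gives 23 + x − (100 - (1/6)x) = 7, so x' = 72.
Then Pb = 100 − (1/6)·72 = 88 and Ps = 23 + 1·72 = 95.
Buyers' price falls by P* − Pb = 89 − 88 = 1; sellers' price rises by Ps − P* = 95 − 89 = 6.
So consumers capture 1/7 = 1/7 of each unit of subsidy.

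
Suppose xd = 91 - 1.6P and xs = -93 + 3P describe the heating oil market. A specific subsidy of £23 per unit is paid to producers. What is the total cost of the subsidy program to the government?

Government cost = £1173

Pre-subsidy: 91 - 1.6P = -93 + 3P gives P* = 40, x* = 27.
With the subsidy, sellers receive Ps = Pb + 23 for each unit, where Pb is the price buyers pay.
Supply in terms of Pb becomes xs = -93 + 3(Pb + 23) = -24 + 3Pb. Setting this equal to demand: 91 - 1.6Pb = -24 + 3Pb, so Pb = 25.
Sellers receive Ps = 25 + 23 = 48; x' = 91 − 1.6·25 = 51.
Government outlay = subsidy × quantity = 23 × 51 = 1173.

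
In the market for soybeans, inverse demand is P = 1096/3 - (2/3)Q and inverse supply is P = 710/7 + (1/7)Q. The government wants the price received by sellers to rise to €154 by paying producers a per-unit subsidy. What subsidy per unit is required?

Required subsidy s = €34 per unit

At a seller price of 154, quantity supplied is -710 + 7·154 = 368.
Buyers absorb 368 only when they pay Pb = 1096/3 − (2/3)·368 = 120.
s = Ps − Pb = 154 − 120 = 34.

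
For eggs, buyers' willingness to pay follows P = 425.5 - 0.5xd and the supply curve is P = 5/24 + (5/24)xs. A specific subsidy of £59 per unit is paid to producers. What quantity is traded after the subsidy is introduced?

x' = 11623/17

Pre-subsidy: 425.5 - 0.5x = 5/24 + (5/24)x gives x* = 10207/17 and P* = 2130/17.
With the subsidy, sellers receive Ps = Pb + 59 for each unit, where Pb is the price buyers pay.
On the curves, Pb = 425.5 - 0.5x and Ps = 5/24 + (5/24)x; the wedge Ps − Pb = 59 gives 5/24 + (5/24)x − (425.5 - 0.5x) = 59, so x' = 11623/17.
Then Pb = 425.5 − 0.5·(11623/17) = 1422/17 and Ps = 5/24 + (5/24)·(11623/17) = 2425/17.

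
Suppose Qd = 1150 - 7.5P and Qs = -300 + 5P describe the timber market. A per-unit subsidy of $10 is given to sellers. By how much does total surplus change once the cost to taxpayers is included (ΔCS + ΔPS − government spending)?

Pre-subsidy: 1150 - 7.5P = -300 + 5P gives P* = 116, Q* = 280.
With the subsidy, sellers receive Ps = Pb + 10 for each unit, where Pb is the price buyers pay.
Supply in terms of Pb becomes Qs = -300 + 5(Pb + 10) = -250 + 5Pb. Setting this equal to demand: 1150 - 7.5Pb = -250 + 5Pb, so Pb = 112.
Sellers receive Ps = 112 + 10 = 122; Q' = 1150 − 7.5·112 = 310.
ΔCS = ½(280 + 310)(116 − 112) = 1180; ΔPS = ½(280 + 310)(122 − 116) = 1770.
Government spending = 10 × 310 = 3100.
Net change = 1180 + 1770 − 3100 = -150. The loss equals the DWL triangle ½·10·30.

Net change in total surplus = -$150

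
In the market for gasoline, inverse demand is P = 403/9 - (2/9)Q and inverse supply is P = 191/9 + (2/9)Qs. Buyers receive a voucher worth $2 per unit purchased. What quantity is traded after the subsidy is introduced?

Q' = 57.5

Pre-subsidy: 403/9 - (2/9)Q = 191/9 + (2/9)Q gives Q* = 53 and P* = 33.
With the rebate, buyers effectively pay Pb = Ps − 2, where Ps is the price sellers receive.
On the curves, Pb = 403/9 - (2/9)Q and Ps = 191/9 + (2/9)Q; the wedge Ps − Pb = 2 gives 191/9 + (2/9)Q − (403/9 - (2/9)Q) = 2, so Q' = 57.5.
Then Pb = 403/9 − (2/9)·57.5 = 32 and Ps = 191/9 + (2/9)·57.5 = 34.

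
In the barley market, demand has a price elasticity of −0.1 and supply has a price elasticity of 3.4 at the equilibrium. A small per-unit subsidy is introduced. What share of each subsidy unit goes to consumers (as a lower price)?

For a small subsidy around the equilibrium, the benefit split depends on the relative slopes, which at a point are proportional to the elasticities.
Buyer share = εs/(εs + |εd|) = 3.4/(3.4 + 0.1) = 34/35; seller share = |εd|/(εs + |εd|) = 1/35.

Consumer share = 34/35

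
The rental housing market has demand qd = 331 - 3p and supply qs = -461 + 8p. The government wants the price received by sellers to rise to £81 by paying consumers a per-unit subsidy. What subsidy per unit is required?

At a seller price of 81, quantity supplied is -461 + 8·81 = 187.
Buyers absorb 187 only when they pay pb with 331 − 3·pb = 187, i.e. pb = 48.
s = ps − pb = 81 − 48 = 33.

Required subsidy s = £33 per unit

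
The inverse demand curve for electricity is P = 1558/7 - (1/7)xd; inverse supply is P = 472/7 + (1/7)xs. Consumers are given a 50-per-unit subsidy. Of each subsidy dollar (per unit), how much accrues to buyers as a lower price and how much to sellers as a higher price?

Pre-subsidy: 1558/7 - (1/7)x = 472/7 + (1/7)x gives x* = 543 and P* = 145.
With the rebate, buyers effectively pay Pb = Ps − 50, where Ps is the price sellers receive.
On the curves, Pb = 1558/7 - (1/7)x and Ps = 472/7 + (1/7)x; the wedge Ps − Pb = 50 gives 472/7 + (1/7)x − (1558/7 - (1/7)x) = 50, so x' = 718.
Then Pb = 1558/7 − (1/7)·718 = 120 and Ps = 472/7 + (1/7)·718 = 170.
Buyers' price falls by P* − Pb = 145 − 120 = 25; sellers' price rises by Ps − P* = 170 − 145 = 25.

Buyers gain 25 per unit; sellers gain 25 per unit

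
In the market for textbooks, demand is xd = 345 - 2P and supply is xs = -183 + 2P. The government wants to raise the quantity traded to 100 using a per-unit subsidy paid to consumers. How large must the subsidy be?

At x = 100, invert demand for the buyer price: Pb = (345 − 100)/2 = 122.5; invert supply for the seller price: Ps = (100 − (-183))/2 = 141.5.
The subsidy must fill the gap: s = Ps − Pb = 141.5 − 122.5 = 19.

Required subsidy s = 19 per unit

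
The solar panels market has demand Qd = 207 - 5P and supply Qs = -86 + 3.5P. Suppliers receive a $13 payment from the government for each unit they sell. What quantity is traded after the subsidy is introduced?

Q' = 1044/17

Pre-subsidy: 207 - 5P = -86 + 3.5P gives P* = 586/17, Q* = 589/17.
With the subsidy, sellers receive Ps = Pb + 13 for each unit, where Pb is the price buyers pay.
Supply in terms of Pb becomes Qs = -86 + 3.5(Pb + 13) = -40.5 + 3.5Pb. Setting this equal to demand: 207 - 5Pb = -40.5 + 3.5Pb, so Pb = 495/17.
Sellers receive Ps = 495/17 + 13 = 716/17; Q' = 207 − 5·(495/17) = 1044/17.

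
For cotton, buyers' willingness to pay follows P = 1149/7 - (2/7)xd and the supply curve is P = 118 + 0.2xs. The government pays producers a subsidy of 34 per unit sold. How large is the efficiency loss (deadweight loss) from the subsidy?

Pre-subsidy: 1149/7 - (2/7)x = 118 + 0.2x gives x* = 95 and P* = 137.
With the subsidy, sellers receive Ps = Pb + 34 for each unit, where Pb is the price buyers pay.
On the curves, Pb = 1149/7 - (2/7)x and Ps = 118 + 0.2x; the wedge Ps − Pb = 34 gives 118 + 0.2x − (1149/7 - (2/7)x) = 34, so x' = 165.
Then Pb = 1149/7 − (2/7)·165 = 117 and Ps = 118 + 0.2·165 = 151.
The subsidy expands output by 165 − 95 = 70 past the efficient level; on those units the gap between marginal cost and willingness to pay runs from 0 up to 34.
DWL = ½ × 34 × 70 = 1190.

Deadweight loss = 1190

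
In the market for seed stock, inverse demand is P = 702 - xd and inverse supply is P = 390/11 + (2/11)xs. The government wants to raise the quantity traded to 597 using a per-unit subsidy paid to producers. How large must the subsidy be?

Required subsidy s = 39 per unit

At x = 597, from the demand curve buyers pay Pb = 702 − 1·597 = 105; from the supply curve sellers need Ps = 390/11 + (2/11)·597 = 144.
The subsidy must fill the gap: s = Ps − Pb = 144 − 105 = 39.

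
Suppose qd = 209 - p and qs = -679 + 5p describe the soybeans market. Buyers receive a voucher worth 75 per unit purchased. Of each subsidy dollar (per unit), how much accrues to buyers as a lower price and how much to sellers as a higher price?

Buyers gain 62.5 per unit; sellers gain 12.5 per unit

Pre-subsidy: 209 - p = -679 + 5p gives p* = 148, q* = 61.
With the rebate, buyers effectively pay pb = ps − 75, where ps is the price sellers receive.
Demand in terms of ps becomes qd = 209 − 1(ps − 75) = 284 - ps. Setting this equal to supply: 284 - ps = -679 + 5ps, so ps = 160.5.
Buyers pay pb = 160.5 − 75 = 85.5; q' = -679 + 5·160.5 = 123.5.
Buyers' price falls by p* − pb = 148 − 85.5 = 62.5; sellers' price rises by ps − p* = 160.5 − 148 = 12.5.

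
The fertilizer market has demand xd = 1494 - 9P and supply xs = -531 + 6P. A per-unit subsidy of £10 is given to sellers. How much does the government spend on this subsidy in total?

Government cost = £3150

Pre-subsidy: 1494 - 9P = -531 + 6P gives P* = 135, x* = 279.
With the subsidy, sellers receive Ps = Pb + 10 for each unit, where Pb is the price buyers pay.
Supply in terms of Pb becomes xs = -531 + 6(Pb + 10) = -471 + 6Pb. Setting this equal to demand: 1494 - 9Pb = -471 + 6Pb, so Pb = 131.
Sellers receive Ps = 131 + 10 = 141; x' = 1494 − 9·131 = 315.
Government outlay = subsidy × quantity = 10 × 315 = 3150.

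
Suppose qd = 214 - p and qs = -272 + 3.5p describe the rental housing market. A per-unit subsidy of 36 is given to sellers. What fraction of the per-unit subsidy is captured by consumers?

Consumer share = 7/9

Pre-subsidy: 214 - p = -272 + 3.5p gives p* = 108, q* = 106.
With the subsidy, sellers receive ps = pb + 36 for each unit, where pb is the price buyers pay.
Supply in terms of pb becomes qs = -272 + 3.5(pb + 36) = -146 + 3.5pb. Setting this equal to demand: 214 - pb = -146 + 3.5pb, so pb = 80.
Sellers receive ps = 80 + 36 = 116; q' = 214 − 1·80 = 134.
Buyers' price falls by p* − pb = 108 − 80 = 28; sellers' price rises by ps − p* = 116 − 108 = 8.
So consumers capture 28/36 = 7/9 of each unit of subsidy.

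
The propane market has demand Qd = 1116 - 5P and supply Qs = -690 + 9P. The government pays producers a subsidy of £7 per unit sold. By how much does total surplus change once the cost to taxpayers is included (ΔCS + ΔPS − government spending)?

Pre-subsidy: 1116 - 5P = -690 + 9P gives P* = 129, Q* = 471.
With the subsidy, sellers receive Ps = Pb + 7 for each unit, where Pb is the price buyers pay.
Supply in terms of Pb becomes Qs = -690 + 9(Pb + 7) = -627 + 9Pb. Setting this equal to demand: 1116 - 5Pb = -627 + 9Pb, so Pb = 124.5.
Sellers receive Ps = 124.5 + 7 = 131.5; Q' = 1116 − 5·124.5 = 493.5.
ΔCS = ½(471 + 493.5)(129 − 124.5) = 2170.125; ΔPS = ½(471 + 493.5)(131.5 − 129) = 1205.625.
Government spending = 7 × 493.5 = 3454.5.
Net change = 2170.125 + 1205.625 − 3454.5 = -78.75. The loss equals the DWL triangle ½·7·22.5.

Net change in total surplus = -£78.75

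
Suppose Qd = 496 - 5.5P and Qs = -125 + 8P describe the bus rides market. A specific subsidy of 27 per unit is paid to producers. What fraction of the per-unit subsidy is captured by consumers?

Pre-subsidy: 496 - 5.5P = -125 + 8P gives P* = 46, Q* = 243.
With the subsidy, sellers receive Ps = Pb + 27 for each unit, where Pb is the price buyers pay.
Supply in terms of Pb becomes Qs = -125 + 8(Pb + 27) = 91 + 8Pb. Setting this equal to demand: 496 - 5.5Pb = 91 + 8Pb, so Pb = 30.
Sellers receive Ps = 30 + 27 = 57; Q' = 496 − 5.5·30 = 331.
Buyers' price falls by P* − Pb = 46 − 30 = 16; sellers' price rises by Ps − P* = 57 − 46 = 11.
So consumers capture 16/27 = 16/27 of each unit of subsidy.

Consumer share = 16/27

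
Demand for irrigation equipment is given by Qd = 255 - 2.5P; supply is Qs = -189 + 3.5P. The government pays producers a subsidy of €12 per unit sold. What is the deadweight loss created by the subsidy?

Deadweight loss = €105

Pre-subsidy: 255 - 2.5P = -189 + 3.5P gives P* = 74, Q* = 70.
With the subsidy, sellers receive Ps = Pb + 12 for each unit, where Pb is the price buyers pay.
Supply in terms of Pb becomes Qs = -189 + 3.5(Pb + 12) = -147 + 3.5Pb. Setting this equal to demand: 255 - 2.5Pb = -147 + 3.5Pb, so Pb = 67.
Sellers receive Ps = 67 + 12 = 79; Q' = 255 − 2.5·67 = 87.5.
The subsidy expands output by 87.5 − 70 = 17.5 past the efficient level; on those units the gap between marginal cost and willingness to pay runs from 0 up to 12.
DWL = ½ × 12 × 17.5 = 105.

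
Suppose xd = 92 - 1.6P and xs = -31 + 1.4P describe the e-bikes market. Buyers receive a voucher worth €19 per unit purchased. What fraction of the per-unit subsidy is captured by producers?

Pre-subsidy: 92 - 1.6P = -31 + 1.4P gives P* = 41, x* = 26.4.
With the rebate, buyers effectively pay Pb = Ps − 19, where Ps is the price sellers receive.
Demand in terms of Ps becomes xd = 92 − 1.6(Ps − 19) = 122.4 - 1.6Ps. Setting this equal to supply: 122.4 - 1.6Ps = -31 + 1.4Ps, so Ps = 767/15.
Buyers pay Pb = 767/15 − 19 = 482/15; x' = -31 + 1.4·(767/15) = 3044/75.
Buyers' price falls by P* − Pb = 41 − 482/15 = 133/15; sellers' price rises by Ps − P* = 767/15 − 41 = 152/15.
So producers capture (152/15)/19 = 8/15 of each unit of subsidy.

Producer share = 8/15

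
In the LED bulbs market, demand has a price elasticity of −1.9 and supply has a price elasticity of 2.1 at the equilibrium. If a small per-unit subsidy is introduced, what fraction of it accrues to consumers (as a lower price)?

Consumer share = 0.525

For a small subsidy around the equilibrium, the benefit split depends on the relative slopes, which at a point are proportional to the elasticities.
Buyer share = εs/(εs + |εd|) = 2.1/(2.1 + 1.9) = 0.525; seller share = |εd|/(εs + |εd|) = 0.475.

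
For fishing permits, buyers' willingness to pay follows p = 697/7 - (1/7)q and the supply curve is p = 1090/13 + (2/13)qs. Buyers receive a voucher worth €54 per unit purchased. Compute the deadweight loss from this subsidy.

Deadweight loss = €4914

Pre-subsidy: 697/7 - (1/7)q = 1090/13 + (2/13)q gives q* = 53 and p* = 92.
With the rebate, buyers effectively pay pb = ps − 54, where ps is the price sellers receive.
On the curves, pb = 697/7 - (1/7)q and ps = 1090/13 + (2/13)q; the wedge ps − pb = 54 gives 1090/13 + (2/13)q − (697/7 - (1/7)q) = 54, so q' = 235.
Then pb = 697/7 − (1/7)·235 = 66 and ps = 1090/13 + (2/13)·235 = 120.
The subsidy expands output by 235 − 53 = 182 past the efficient level; on those units the gap between marginal cost and willingness to pay runs from 0 up to 54.
DWL = ½ × 54 × 182 = 4914.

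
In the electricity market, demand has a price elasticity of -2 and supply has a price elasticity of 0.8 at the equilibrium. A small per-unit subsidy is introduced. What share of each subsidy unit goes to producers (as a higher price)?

For a small subsidy around the equilibrium, the benefit split depends on the relative slopes, which at a point are proportional to the elasticities.
Buyer share = εs/(εs + |εd|) = 0.8/(0.8 + 2) = 2/7; seller share = |εd|/(εs + |εd|) = 5/7.
So producers capture 5/7 of the subsidy.

Producer share = 5/7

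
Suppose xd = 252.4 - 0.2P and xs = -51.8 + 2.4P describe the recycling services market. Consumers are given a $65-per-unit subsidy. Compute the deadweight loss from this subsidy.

Pre-subsidy: 252.4 - 0.2P = -51.8 + 2.4P gives P* = 117, x* = 229.
With the rebate, buyers effectively pay Pb = Ps − 65, where Ps is the price sellers receive.
Demand in terms of Ps becomes xd = 252.4 − 0.2(Ps − 65) = 265.4 - 0.2Ps. Setting this equal to supply: 265.4 - 0.2Ps = -51.8 + 2.4Ps, so Ps = 122.
Buyers pay Pb = 122 − 65 = 57; x' = -51.8 + 2.4·122 = 241.
The subsidy expands output by 241 − 229 = 12 past the efficient level; on those units the gap between marginal cost and willingness to pay runs from 0 up to 65.
DWL = ½ × 65 × 12 = 390.

Deadweight loss = $390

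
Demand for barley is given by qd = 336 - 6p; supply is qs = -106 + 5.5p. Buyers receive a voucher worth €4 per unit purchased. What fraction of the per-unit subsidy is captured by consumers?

Consumer share = 11/23

Pre-subsidy: 336 - 6p = -106 + 5.5p gives p* = 884/23, q* = 2424/23.
With the rebate, buyers effectively pay pb = ps − 4, where ps is the price sellers receive.
Demand in terms of ps becomes qd = 336 − 6(ps − 4) = 360 - 6ps. Setting this equal to supply: 360 - 6ps = -106 + 5.5ps, so ps = 932/23.
Buyers pay pb = 932/23 − 4 = 840/23; q' = -106 + 5.5·(932/23) = 2688/23.
Buyers' price falls by p* − pb = 884/23 − 840/23 = 44/23; sellers' price rises by ps − p* = 932/23 − 884/23 = 48/23.
So consumers capture (44/23)/4 = 11/23 of each unit of subsidy.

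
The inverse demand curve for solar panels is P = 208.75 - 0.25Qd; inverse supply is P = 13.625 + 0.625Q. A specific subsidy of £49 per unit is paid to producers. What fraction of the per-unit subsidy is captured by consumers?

Consumer share = 2/7

Pre-subsidy: 208.75 - 0.25Q = 13.625 + 0.625Q gives Q* = 223 and P* = 153.
With the subsidy, sellers receive Ps = Pb + 49 for each unit, where Pb is the price buyers pay.
On the curves, Pb = 208.75 - 0.25Q and Ps = 13.625 + 0.625Q; the wedge Ps − Pb = 49 gives 13.625 + 0.625Q − (208.75 - 0.25Q) = 49, so Q' = 279.
Then Pb = 208.75 − 0.25·279 = 139 and Ps = 13.625 + 0.625·279 = 188.
Buyers' price falls by P* − Pb = 153 − 139 = 14; sellers' price rises by Ps − P* = 188 − 153 = 35.
So consumers capture 14/49 = 2/7 of each unit of subsidy.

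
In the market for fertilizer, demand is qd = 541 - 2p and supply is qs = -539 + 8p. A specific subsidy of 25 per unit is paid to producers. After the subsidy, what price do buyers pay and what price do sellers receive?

Pre-subsidy: 541 - 2p = -539 + 8p gives p* = 108, q* = 325.
With the subsidy, sellers receive ps = pb + 25 for each unit, where pb is the price buyers pay.
Supply in terms of pb becomes qs = -539 + 8(pb + 25) = -339 + 8pb. Setting this equal to demand: 541 - 2pb = -339 + 8pb, so pb = 88.
Sellers receive ps = 88 + 25 = 113; q' = 541 − 2·88 = 365.

Buyers pay 88; sellers receive 113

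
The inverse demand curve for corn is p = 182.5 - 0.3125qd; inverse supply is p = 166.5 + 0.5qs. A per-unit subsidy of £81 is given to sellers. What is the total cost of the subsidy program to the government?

Pre-subsidy: 182.5 - 0.3125q = 166.5 + 0.5q gives q* = 256/13 and p* = 4585/26.
With the subsidy, sellers receive ps = pb + 81 for each unit, where pb is the price buyers pay.
On the curves, pb = 182.5 - 0.3125q and ps = 166.5 + 0.5q; the wedge ps − pb = 81 gives 166.5 + 0.5q − (182.5 - 0.3125q) = 81, so q' = 1552/13.
Then pb = 182.5 − 0.3125·(1552/13) = 3775/26 and ps = 166.5 + 0.5·(1552/13) = 5881/26.
Government outlay = subsidy × quantity = 81 × 1552/13 = 125712/13.

Government cost = 125712/13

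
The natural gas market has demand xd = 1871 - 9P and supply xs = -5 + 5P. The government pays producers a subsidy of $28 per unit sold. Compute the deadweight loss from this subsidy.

Deadweight loss = $1260

Pre-subsidy: 1871 - 9P = -5 + 5P gives P* = 134, x* = 665.
With the subsidy, sellers receive Ps = Pb + 28 for each unit, where Pb is the price buyers pay.
Supply in terms of Pb becomes xs = -5 + 5(Pb + 28) = 135 + 5Pb. Setting this equal to demand: 1871 - 9Pb = 135 + 5Pb, so Pb = 124.
Sellers receive Ps = 124 + 28 = 152; x' = 1871 − 9·124 = 755.
The subsidy expands output by 755 − 665 = 90 past the efficient level; on those units the gap between marginal cost and willingness to pay runs from 0 up to 28.
DWL = ½ × 28 × 90 = 1260.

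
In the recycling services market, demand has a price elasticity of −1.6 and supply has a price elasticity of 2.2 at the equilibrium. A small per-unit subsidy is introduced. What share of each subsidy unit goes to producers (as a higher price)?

For a small subsidy around the equilibrium, the benefit split depends on the relative slopes, which at a point are proportional to the elasticities.
Buyer share = εs/(εs + |εd|) = 2.2/(2.2 + 1.6) = 11/19; seller share = |εd|/(εs + |εd|) = 8/19.
So producers capture 8/19 of the subsidy.

Producer share = 8/19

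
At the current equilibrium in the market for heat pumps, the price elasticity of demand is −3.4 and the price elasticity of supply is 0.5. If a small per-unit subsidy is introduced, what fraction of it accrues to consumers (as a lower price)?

For a small subsidy around the equilibrium, the benefit split depends on the relative slopes, which at a point are proportional to the elasticities.
Buyer share = εs/(εs + |εd|) = 0.5/(0.5 + 3.4) = 5/39; seller share = |εd|/(εs + |εd|) = 34/39.

Consumer share = 5/39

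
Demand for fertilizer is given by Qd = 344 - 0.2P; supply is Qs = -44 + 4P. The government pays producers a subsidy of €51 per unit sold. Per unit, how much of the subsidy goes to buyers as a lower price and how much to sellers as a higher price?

Pre-subsidy: 344 - 0.2P = -44 + 4P gives P* = 1940/21, Q* = 6836/21.
With the subsidy, sellers receive Ps = Pb + 51 for each unit, where Pb is the price buyers pay.
Supply in terms of Pb becomes Qs = -44 + 4(Pb + 51) = 160 + 4Pb. Setting this equal to demand: 344 - 0.2Pb = 160 + 4Pb, so Pb = 920/21.
Sellers receive Ps = 920/21 + 51 = 1991/21; Q' = 344 − 0.2·(920/21) = 7040/21.
Buyers' price falls by P* − Pb = 1940/21 − 920/21 = 340/7; sellers' price rises by Ps − P* = 1991/21 − 1940/21 = 17/7.

Buyers gain 340/7 per unit; sellers gain 17/7 per unit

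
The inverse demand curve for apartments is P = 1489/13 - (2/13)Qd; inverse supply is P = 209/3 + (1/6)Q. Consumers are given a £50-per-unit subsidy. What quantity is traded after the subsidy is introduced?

Q' = 296

Pre-subsidy: 1489/13 - (2/13)Q = 209/3 + (1/6)Q gives Q* = 140 and P* = 93.
With the rebate, buyers effectively pay Pb = Ps − 50, where Ps is the price sellers receive.
On the curves, Pb = 1489/13 - (2/13)Q and Ps = 209/3 + (1/6)Q; the wedge Ps − Pb = 50 gives 209/3 + (1/6)Q − (1489/13 - (2/13)Q) = 50, so Q' = 296.
Then Pb = 1489/13 − (2/13)·296 = 69 and Ps = 209/3 + (1/6)·296 = 119.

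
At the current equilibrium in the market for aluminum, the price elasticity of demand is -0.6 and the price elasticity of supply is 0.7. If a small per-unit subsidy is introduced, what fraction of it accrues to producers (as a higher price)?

For a small subsidy around the equilibrium, the benefit split depends on the relative slopes, which at a point are proportional to the elasticities.
Buyer share = εs/(εs + |εd|) = 0.7/(0.7 + 0.6) = 7/13; seller share = |εd|/(εs + |εd|) = 6/13.
So producers capture 6/13 of the subsidy.

Producer share = 6/13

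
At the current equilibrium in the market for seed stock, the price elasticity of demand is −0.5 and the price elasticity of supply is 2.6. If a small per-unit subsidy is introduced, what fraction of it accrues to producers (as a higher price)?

For a small subsidy around the equilibrium, the benefit split depends on the relative slopes, which at a point are proportional to the elasticities.
Buyer share = εs/(εs + |εd|) = 2.6/(2.6 + 0.5) = 26/31; seller share = |εd|/(εs + |εd|) = 5/31.
So producers capture 5/31 of the subsidy.

Producer share = 5/31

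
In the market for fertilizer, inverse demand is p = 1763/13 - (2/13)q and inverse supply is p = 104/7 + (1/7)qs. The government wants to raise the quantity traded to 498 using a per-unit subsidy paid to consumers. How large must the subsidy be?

Required subsidy s = 27 per unit

At q = 498, from the demand curve buyers pay pb = 1763/13 − (2/13)·498 = 59; from the supply curve sellers need ps = 104/7 + (1/7)·498 = 86.
The subsidy must fill the gap: s = ps − pb = 86 − 59 = 27.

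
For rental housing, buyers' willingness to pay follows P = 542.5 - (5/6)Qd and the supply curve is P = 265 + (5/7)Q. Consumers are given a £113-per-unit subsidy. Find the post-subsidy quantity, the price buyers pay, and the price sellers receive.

Pre-subsidy: 542.5 - (5/6)Q = 265 + (5/7)Q gives Q* = 2331/13 and P* = 5110/13.
With the rebate, buyers effectively pay Pb = Ps − 113, where Ps is the price sellers receive.
On the curves, Pb = 542.5 - (5/6)Q and Ps = 265 + (5/7)Q; the wedge Ps − Pb = 113 gives 265 + (5/7)Q − (542.5 - (5/6)Q) = 113, so Q' = 16401/65.
Then Pb = 542.5 − (5/6)·(16401/65) = 4319/13 and Ps = 265 + (5/7)·(16401/65) = 5788/13.

Q' = 16401/65; buyers pay 4319/13; sellers receive 5788/13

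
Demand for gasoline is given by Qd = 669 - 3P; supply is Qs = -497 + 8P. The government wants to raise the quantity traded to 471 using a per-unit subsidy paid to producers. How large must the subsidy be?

Required subsidy s = 55 per unit

At Q = 471, invert demand for the buyer price: Pb = (669 − 471)/3 = 66; invert supply for the seller price: Ps = (471 − (-497))/8 = 121.
The subsidy must fill the gap: s = Ps − Pb = 121 − 66 = 55.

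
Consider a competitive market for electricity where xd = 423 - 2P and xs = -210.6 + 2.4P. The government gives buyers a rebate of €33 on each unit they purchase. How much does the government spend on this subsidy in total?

Pre-subsidy: 423 - 2P = -210.6 + 2.4P gives P* = 144, x* = 135.
With the rebate, buyers effectively pay Pb = Ps − 33, where Ps is the price sellers receive.
Demand in terms of Ps becomes xd = 423 − 2(Ps − 33) = 489 - 2Ps. Setting this equal to supply: 489 - 2Ps = -210.6 + 2.4Ps, so Ps = 159.
Buyers pay Pb = 159 − 33 = 126; x' = -210.6 + 2.4·159 = 171.
Government outlay = subsidy × quantity = 33 × 171 = 5643.

Government cost = €5643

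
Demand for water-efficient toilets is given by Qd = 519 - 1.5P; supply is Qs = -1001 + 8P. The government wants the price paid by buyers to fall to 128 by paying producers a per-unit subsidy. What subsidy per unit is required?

At a buyer price of 128, quantity demanded is 519 − 1.5·128 = 327.
Sellers supply 327 only when they receive Ps with -1001 + 8·Ps = 327, i.e. Ps = 166.
s = Ps − Pb = 166 − 128 = 38.

Required subsidy s = 38 per unit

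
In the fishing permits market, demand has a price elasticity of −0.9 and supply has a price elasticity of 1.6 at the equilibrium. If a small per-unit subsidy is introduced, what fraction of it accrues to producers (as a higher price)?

For a small subsidy around the equilibrium, the benefit split depends on the relative slopes, which at a point are proportional to the elasticities.
Buyer share = εs/(εs + |εd|) = 1.6/(1.6 + 0.9) = 0.64; seller share = |εd|/(εs + |εd|) = 0.36.
So producers capture 0.36 of the subsidy.

Producer share = 0.36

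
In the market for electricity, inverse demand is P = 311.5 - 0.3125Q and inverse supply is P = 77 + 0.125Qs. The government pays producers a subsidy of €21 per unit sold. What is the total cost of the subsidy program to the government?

Pre-subsidy: 311.5 - 0.3125Q = 77 + 0.125Q gives Q* = 536 and P* = 144.
With the subsidy, sellers receive Ps = Pb + 21 for each unit, where Pb is the price buyers pay.
On the curves, Pb = 311.5 - 0.3125Q and Ps = 77 + 0.125Q; the wedge Ps − Pb = 21 gives 77 + 0.125Q − (311.5 - 0.3125Q) = 21, so Q' = 584.
Then Pb = 311.5 − 0.3125·584 = 129 and Ps = 77 + 0.125·584 = 150.
Government outlay = subsidy × quantity = 21 × 584 = 12264.

Government cost = €12264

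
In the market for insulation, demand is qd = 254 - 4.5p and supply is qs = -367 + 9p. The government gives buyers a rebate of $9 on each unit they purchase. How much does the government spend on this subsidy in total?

Pre-subsidy: 254 - 4.5p = -367 + 9p gives p* = 46, q* = 47.
With the rebate, buyers effectively pay pb = ps − 9, where ps is the price sellers receive.
Demand in terms of ps becomes qd = 254 − 4.5(ps − 9) = 294.5 - 4.5ps. Setting this equal to supply: 294.5 - 4.5ps = -367 + 9ps, so ps = 49.
Buyers pay pb = 49 − 9 = 40; q' = -367 + 9·49 = 74.
Government outlay = subsidy × quantity = 9 × 74 = 666.

Government cost = $666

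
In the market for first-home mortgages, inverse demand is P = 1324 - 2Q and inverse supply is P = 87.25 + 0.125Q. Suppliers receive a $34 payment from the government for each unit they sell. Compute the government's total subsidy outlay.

Pre-subsidy: 1324 - 2Q = 87.25 + 0.125Q gives Q* = 582 and P* = 160.
With the subsidy, sellers receive Ps = Pb + 34 for each unit, where Pb is the price buyers pay.
On the curves, Pb = 1324 - 2Q and Ps = 87.25 + 0.125Q; the wedge Ps − Pb = 34 gives 87.25 + 0.125Q − (1324 - 2Q) = 34, so Q' = 598.
Then Pb = 1324 − 2·598 = 128 and Ps = 87.25 + 0.125·598 = 162.
Government outlay = subsidy × quantity = 34 × 598 = 20332.

Government cost = $20332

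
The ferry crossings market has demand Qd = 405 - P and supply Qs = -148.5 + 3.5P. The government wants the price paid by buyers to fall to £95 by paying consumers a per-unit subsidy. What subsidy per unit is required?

At a buyer price of 95, quantity demanded is 405 − 1·95 = 310.
Sellers supply 310 only when they receive Ps with -148.5 + 3.5·Ps = 310, i.e. Ps = 131.
s = Ps − Pb = 131 − 95 = 36.

Required subsidy s = £36 per unit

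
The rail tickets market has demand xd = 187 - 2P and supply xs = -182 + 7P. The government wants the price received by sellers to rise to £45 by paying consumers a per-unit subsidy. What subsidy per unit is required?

Required subsidy s = £18 per unit

At a seller price of 45, quantity supplied is -182 + 7·45 = 133.
Buyers absorb 133 only when they pay Pb with 187 − 2·Pb = 133, i.e. Pb = 27.
s = Ps − Pb = 45 − 27 = 18.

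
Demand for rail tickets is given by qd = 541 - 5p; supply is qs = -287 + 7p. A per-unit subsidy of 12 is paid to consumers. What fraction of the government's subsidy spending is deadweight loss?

Pre-subsidy: 541 - 5p = -287 + 7p gives p* = 69, q* = 196.
With the rebate, buyers effectively pay pb = ps − 12, where ps is the price sellers receive.
Demand in terms of ps becomes qd = 541 − 5(ps − 12) = 601 - 5ps. Setting this equal to supply: 601 - 5ps = -287 + 7ps, so ps = 74.
Buyers pay pb = 74 − 12 = 62; q' = -287 + 7·74 = 231.
ΔCS = ½(196 + 231)(69 − 62) = 1494.5; ΔPS = ½(196 + 231)(74 − 69) = 1067.5.
Government spending = 12 × 231 = 2772.
DWL = ½ × 12 × (231 − 196) = 210; fraction = 210 / 2772 = 5/66.

DWL / government spending = 5/66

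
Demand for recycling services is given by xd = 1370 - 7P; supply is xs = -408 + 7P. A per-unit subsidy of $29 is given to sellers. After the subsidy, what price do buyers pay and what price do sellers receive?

Buyers pay $112.5; sellers receive $141.5

Pre-subsidy: 1370 - 7P = -408 + 7P gives P* = 127, x* = 481.
With the subsidy, sellers receive Ps = Pb + 29 for each unit, where Pb is the price buyers pay.
Supply in terms of Pb becomes xs = -408 + 7(Pb + 29) = -205 + 7Pb. Setting this equal to demand: 1370 - 7Pb = -205 + 7Pb, so Pb = 112.5.
Sellers receive Ps = 112.5 + 29 = 141.5; x' = 1370 − 7·112.5 = 582.5.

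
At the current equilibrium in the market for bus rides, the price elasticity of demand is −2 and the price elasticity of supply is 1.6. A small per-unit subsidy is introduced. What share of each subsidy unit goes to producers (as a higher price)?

For a small subsidy around the equilibrium, the benefit split depends on the relative slopes, which at a point are proportional to the elasticities.
Buyer share = εs/(εs + |εd|) = 1.6/(1.6 + 2) = 4/9; seller share = |εd|/(εs + |εd|) = 5/9.
So producers capture 5/9 of the subsidy.

Producer share = 5/9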